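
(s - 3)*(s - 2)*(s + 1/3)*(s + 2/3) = s^4 - 4*s^3 + 11*s^2/9 + 44*s/9 + 4/3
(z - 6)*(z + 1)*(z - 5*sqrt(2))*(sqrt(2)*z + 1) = sqrt(2)*z^4 - 9*z^3 - 5*sqrt(2)*z^3 - 11*sqrt(2)*z^2 + 45*z^2 + 25*sqrt(2)*z + 54*z + 30*sqrt(2)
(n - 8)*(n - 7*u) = n^2 - 7*n*u - 8*n + 56*u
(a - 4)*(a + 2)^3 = a^4 + 2*a^3 - 12*a^2 - 40*a - 32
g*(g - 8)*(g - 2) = g^3 - 10*g^2 + 16*g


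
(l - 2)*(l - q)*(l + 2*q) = l^3 + l^2*q - 2*l^2 - 2*l*q^2 - 2*l*q + 4*q^2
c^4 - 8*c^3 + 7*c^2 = c^2*(c - 7)*(c - 1)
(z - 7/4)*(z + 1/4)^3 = z^4 - z^3 - 9*z^2/8 - 5*z/16 - 7/256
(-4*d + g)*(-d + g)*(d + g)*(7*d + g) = 28*d^4 - 3*d^3*g - 29*d^2*g^2 + 3*d*g^3 + g^4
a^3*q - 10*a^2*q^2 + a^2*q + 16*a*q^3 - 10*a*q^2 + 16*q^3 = (a - 8*q)*(a - 2*q)*(a*q + q)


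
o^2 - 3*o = o*(o - 3)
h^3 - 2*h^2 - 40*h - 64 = (h - 8)*(h + 2)*(h + 4)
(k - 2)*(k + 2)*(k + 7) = k^3 + 7*k^2 - 4*k - 28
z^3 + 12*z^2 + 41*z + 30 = (z + 1)*(z + 5)*(z + 6)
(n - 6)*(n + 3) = n^2 - 3*n - 18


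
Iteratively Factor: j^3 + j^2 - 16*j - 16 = (j + 1)*(j^2 - 16) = (j - 4)*(j + 1)*(j + 4)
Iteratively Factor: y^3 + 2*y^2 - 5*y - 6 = (y - 2)*(y^2 + 4*y + 3) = (y - 2)*(y + 1)*(y + 3)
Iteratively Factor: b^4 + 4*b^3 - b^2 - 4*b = (b - 1)*(b^3 + 5*b^2 + 4*b) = b*(b - 1)*(b^2 + 5*b + 4) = b*(b - 1)*(b + 4)*(b + 1)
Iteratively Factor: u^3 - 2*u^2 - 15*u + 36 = (u - 3)*(u^2 + u - 12) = (u - 3)*(u + 4)*(u - 3)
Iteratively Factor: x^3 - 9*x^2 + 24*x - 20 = (x - 5)*(x^2 - 4*x + 4) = (x - 5)*(x - 2)*(x - 2)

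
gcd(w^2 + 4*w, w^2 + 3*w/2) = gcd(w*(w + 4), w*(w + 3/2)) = w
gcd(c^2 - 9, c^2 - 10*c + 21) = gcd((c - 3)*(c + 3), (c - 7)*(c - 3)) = c - 3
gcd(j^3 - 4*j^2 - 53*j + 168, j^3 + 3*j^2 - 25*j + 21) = j^2 + 4*j - 21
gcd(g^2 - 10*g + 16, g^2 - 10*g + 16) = g^2 - 10*g + 16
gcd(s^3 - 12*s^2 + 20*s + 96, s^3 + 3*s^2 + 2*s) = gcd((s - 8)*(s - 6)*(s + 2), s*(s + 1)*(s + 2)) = s + 2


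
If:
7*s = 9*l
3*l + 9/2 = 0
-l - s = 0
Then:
No Solution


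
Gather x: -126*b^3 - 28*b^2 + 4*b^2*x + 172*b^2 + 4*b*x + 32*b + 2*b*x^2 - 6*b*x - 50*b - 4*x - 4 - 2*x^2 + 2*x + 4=-126*b^3 + 144*b^2 - 18*b + x^2*(2*b - 2) + x*(4*b^2 - 2*b - 2)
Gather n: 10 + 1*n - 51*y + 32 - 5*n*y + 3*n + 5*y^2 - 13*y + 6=n*(4 - 5*y) + 5*y^2 - 64*y + 48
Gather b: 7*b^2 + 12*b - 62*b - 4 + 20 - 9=7*b^2 - 50*b + 7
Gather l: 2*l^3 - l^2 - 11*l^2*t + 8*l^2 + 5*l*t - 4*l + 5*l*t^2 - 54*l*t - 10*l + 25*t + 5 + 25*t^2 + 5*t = 2*l^3 + l^2*(7 - 11*t) + l*(5*t^2 - 49*t - 14) + 25*t^2 + 30*t + 5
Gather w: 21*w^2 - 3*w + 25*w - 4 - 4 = 21*w^2 + 22*w - 8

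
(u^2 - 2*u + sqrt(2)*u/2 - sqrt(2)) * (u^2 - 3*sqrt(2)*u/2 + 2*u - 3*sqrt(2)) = u^4 - sqrt(2)*u^3 - 11*u^2/2 + 4*sqrt(2)*u + 6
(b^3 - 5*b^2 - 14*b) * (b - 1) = b^4 - 6*b^3 - 9*b^2 + 14*b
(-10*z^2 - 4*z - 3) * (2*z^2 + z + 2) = -20*z^4 - 18*z^3 - 30*z^2 - 11*z - 6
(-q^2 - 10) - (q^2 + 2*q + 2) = -2*q^2 - 2*q - 12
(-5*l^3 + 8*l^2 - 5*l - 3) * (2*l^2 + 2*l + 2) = -10*l^5 + 6*l^4 - 4*l^3 - 16*l - 6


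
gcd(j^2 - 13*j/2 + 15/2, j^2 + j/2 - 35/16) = 1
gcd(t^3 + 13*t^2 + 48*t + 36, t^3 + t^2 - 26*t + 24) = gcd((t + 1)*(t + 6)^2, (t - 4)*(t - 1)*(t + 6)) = t + 6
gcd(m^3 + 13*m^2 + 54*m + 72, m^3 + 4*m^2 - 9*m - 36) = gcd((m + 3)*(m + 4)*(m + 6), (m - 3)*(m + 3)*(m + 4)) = m^2 + 7*m + 12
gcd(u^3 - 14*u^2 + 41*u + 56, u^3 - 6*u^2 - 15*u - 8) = u^2 - 7*u - 8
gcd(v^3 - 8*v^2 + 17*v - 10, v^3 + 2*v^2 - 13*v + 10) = v^2 - 3*v + 2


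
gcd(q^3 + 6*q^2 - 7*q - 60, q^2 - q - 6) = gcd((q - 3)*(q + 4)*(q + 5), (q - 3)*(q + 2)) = q - 3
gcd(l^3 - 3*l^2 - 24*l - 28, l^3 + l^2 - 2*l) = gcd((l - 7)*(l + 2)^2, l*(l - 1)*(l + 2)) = l + 2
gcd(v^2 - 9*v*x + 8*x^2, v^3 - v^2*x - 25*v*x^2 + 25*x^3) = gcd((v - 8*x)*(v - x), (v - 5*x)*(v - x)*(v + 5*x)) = -v + x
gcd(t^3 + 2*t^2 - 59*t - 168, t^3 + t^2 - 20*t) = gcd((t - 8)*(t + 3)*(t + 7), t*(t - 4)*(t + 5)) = 1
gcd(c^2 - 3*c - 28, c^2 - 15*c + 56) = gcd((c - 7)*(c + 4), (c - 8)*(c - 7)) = c - 7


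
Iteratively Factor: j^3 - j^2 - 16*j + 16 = (j + 4)*(j^2 - 5*j + 4) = (j - 1)*(j + 4)*(j - 4)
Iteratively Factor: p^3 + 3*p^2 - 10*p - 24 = (p + 4)*(p^2 - p - 6) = (p - 3)*(p + 4)*(p + 2)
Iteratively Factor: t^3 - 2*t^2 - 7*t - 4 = (t + 1)*(t^2 - 3*t - 4) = (t + 1)^2*(t - 4)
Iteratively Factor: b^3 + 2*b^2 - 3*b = (b)*(b^2 + 2*b - 3) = b*(b - 1)*(b + 3)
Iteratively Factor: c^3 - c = (c + 1)*(c^2 - c) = (c - 1)*(c + 1)*(c)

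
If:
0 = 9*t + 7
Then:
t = -7/9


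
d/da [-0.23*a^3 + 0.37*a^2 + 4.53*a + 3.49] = -0.69*a^2 + 0.74*a + 4.53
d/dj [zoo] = 0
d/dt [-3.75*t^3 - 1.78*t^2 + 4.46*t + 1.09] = -11.25*t^2 - 3.56*t + 4.46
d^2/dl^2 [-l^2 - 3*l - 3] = -2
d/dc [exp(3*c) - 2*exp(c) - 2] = (3*exp(2*c) - 2)*exp(c)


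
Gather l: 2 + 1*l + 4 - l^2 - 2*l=-l^2 - l + 6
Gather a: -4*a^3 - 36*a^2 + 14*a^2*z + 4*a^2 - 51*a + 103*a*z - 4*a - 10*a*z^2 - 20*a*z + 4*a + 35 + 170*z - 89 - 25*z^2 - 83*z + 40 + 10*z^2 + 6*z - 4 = -4*a^3 + a^2*(14*z - 32) + a*(-10*z^2 + 83*z - 51) - 15*z^2 + 93*z - 18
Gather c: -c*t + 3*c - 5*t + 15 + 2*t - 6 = c*(3 - t) - 3*t + 9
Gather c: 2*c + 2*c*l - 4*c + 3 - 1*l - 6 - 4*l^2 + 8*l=c*(2*l - 2) - 4*l^2 + 7*l - 3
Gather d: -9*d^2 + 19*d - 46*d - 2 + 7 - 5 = -9*d^2 - 27*d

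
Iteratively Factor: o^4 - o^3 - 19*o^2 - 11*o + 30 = (o + 3)*(o^3 - 4*o^2 - 7*o + 10) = (o - 1)*(o + 3)*(o^2 - 3*o - 10) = (o - 5)*(o - 1)*(o + 3)*(o + 2)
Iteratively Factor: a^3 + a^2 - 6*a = (a - 2)*(a^2 + 3*a) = (a - 2)*(a + 3)*(a)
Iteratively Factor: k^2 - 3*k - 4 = (k - 4)*(k + 1)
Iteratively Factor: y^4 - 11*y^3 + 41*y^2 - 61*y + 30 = (y - 5)*(y^3 - 6*y^2 + 11*y - 6) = (y - 5)*(y - 2)*(y^2 - 4*y + 3) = (y - 5)*(y - 2)*(y - 1)*(y - 3)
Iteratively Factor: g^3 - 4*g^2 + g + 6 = (g - 2)*(g^2 - 2*g - 3) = (g - 2)*(g + 1)*(g - 3)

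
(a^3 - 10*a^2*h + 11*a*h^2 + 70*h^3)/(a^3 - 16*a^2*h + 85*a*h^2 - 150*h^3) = (a^2 - 5*a*h - 14*h^2)/(a^2 - 11*a*h + 30*h^2)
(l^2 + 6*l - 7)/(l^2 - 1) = (l + 7)/(l + 1)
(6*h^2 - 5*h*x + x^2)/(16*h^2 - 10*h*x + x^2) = (-3*h + x)/(-8*h + x)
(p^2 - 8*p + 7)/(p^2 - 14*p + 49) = (p - 1)/(p - 7)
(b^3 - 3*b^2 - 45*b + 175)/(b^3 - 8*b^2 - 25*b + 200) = (b^2 + 2*b - 35)/(b^2 - 3*b - 40)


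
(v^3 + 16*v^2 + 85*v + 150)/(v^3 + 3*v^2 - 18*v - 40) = (v^2 + 11*v + 30)/(v^2 - 2*v - 8)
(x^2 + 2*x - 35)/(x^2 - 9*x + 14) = (x^2 + 2*x - 35)/(x^2 - 9*x + 14)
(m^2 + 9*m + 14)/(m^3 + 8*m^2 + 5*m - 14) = 1/(m - 1)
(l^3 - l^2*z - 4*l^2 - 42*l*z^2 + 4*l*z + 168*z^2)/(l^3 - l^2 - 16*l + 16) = (l^2 - l*z - 42*z^2)/(l^2 + 3*l - 4)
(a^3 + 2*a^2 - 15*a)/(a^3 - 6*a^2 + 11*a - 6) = a*(a + 5)/(a^2 - 3*a + 2)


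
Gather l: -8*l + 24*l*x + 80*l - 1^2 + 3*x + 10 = l*(24*x + 72) + 3*x + 9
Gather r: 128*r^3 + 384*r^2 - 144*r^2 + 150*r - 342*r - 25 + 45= 128*r^3 + 240*r^2 - 192*r + 20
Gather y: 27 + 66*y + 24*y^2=24*y^2 + 66*y + 27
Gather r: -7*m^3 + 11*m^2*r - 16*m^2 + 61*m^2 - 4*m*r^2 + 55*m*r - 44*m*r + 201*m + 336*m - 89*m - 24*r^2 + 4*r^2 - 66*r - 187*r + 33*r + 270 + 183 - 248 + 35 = -7*m^3 + 45*m^2 + 448*m + r^2*(-4*m - 20) + r*(11*m^2 + 11*m - 220) + 240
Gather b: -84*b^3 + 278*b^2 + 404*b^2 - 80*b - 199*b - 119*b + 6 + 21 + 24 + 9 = -84*b^3 + 682*b^2 - 398*b + 60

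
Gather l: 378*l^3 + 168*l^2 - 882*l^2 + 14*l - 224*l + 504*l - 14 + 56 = 378*l^3 - 714*l^2 + 294*l + 42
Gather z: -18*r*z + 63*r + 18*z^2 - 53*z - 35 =63*r + 18*z^2 + z*(-18*r - 53) - 35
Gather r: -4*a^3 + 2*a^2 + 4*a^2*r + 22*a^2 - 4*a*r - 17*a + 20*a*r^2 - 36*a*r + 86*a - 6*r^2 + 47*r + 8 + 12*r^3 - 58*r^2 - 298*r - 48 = -4*a^3 + 24*a^2 + 69*a + 12*r^3 + r^2*(20*a - 64) + r*(4*a^2 - 40*a - 251) - 40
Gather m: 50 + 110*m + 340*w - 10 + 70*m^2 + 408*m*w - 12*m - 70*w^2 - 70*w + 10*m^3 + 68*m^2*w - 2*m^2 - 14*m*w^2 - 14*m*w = 10*m^3 + m^2*(68*w + 68) + m*(-14*w^2 + 394*w + 98) - 70*w^2 + 270*w + 40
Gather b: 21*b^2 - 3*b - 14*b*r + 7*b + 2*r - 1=21*b^2 + b*(4 - 14*r) + 2*r - 1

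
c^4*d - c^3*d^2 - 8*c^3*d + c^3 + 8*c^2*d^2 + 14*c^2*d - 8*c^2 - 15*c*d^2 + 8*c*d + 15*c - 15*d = (c - 5)*(c - 3)*(c - d)*(c*d + 1)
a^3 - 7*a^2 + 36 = (a - 6)*(a - 3)*(a + 2)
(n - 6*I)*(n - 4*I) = n^2 - 10*I*n - 24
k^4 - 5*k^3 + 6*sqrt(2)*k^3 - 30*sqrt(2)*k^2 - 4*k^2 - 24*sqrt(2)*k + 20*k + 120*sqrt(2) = (k - 5)*(k - 2)*(k + 2)*(k + 6*sqrt(2))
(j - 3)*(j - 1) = j^2 - 4*j + 3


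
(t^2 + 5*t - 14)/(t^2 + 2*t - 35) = (t - 2)/(t - 5)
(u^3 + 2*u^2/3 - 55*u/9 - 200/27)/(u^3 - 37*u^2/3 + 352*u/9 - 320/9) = (9*u^2 + 30*u + 25)/(3*(3*u^2 - 29*u + 40))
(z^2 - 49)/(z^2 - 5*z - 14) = (z + 7)/(z + 2)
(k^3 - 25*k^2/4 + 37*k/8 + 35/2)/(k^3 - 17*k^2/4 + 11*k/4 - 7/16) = 2*(4*k^2 - 11*k - 20)/(8*k^2 - 6*k + 1)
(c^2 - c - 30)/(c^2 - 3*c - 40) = (c - 6)/(c - 8)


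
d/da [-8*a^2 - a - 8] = -16*a - 1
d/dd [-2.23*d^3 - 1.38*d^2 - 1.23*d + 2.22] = -6.69*d^2 - 2.76*d - 1.23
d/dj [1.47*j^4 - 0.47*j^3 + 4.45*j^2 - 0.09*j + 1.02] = 5.88*j^3 - 1.41*j^2 + 8.9*j - 0.09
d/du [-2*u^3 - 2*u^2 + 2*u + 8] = -6*u^2 - 4*u + 2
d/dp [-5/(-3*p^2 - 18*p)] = 10*(-p - 3)/(3*p^2*(p + 6)^2)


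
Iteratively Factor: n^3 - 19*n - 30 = (n - 5)*(n^2 + 5*n + 6) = (n - 5)*(n + 2)*(n + 3)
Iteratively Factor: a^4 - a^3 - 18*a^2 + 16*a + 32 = (a - 2)*(a^3 + a^2 - 16*a - 16) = (a - 2)*(a + 1)*(a^2 - 16) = (a - 2)*(a + 1)*(a + 4)*(a - 4)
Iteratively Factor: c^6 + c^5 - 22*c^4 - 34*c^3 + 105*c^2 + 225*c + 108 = (c - 3)*(c^5 + 4*c^4 - 10*c^3 - 64*c^2 - 87*c - 36) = (c - 3)*(c + 3)*(c^4 + c^3 - 13*c^2 - 25*c - 12) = (c - 3)*(c + 1)*(c + 3)*(c^3 - 13*c - 12) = (c - 3)*(c + 1)*(c + 3)^2*(c^2 - 3*c - 4) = (c - 3)*(c + 1)^2*(c + 3)^2*(c - 4)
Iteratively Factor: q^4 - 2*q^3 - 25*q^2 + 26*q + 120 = (q + 4)*(q^3 - 6*q^2 - q + 30) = (q - 5)*(q + 4)*(q^2 - q - 6) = (q - 5)*(q + 2)*(q + 4)*(q - 3)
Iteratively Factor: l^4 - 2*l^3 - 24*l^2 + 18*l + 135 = (l + 3)*(l^3 - 5*l^2 - 9*l + 45) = (l - 3)*(l + 3)*(l^2 - 2*l - 15) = (l - 3)*(l + 3)^2*(l - 5)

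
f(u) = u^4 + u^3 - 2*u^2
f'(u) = 4*u^3 + 3*u^2 - 4*u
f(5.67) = 1151.54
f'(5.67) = 802.90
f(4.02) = 293.80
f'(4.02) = 292.26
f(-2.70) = 18.88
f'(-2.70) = -46.06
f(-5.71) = 811.65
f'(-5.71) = -624.03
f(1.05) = 0.17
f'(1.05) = 3.74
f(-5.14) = 509.36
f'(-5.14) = -443.37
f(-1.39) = -2.82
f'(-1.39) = 0.61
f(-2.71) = 19.35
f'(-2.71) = -46.74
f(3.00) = 90.00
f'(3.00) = 123.00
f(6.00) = 1440.00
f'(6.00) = 948.00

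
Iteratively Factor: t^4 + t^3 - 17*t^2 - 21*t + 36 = (t - 1)*(t^3 + 2*t^2 - 15*t - 36) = (t - 1)*(t + 3)*(t^2 - t - 12) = (t - 4)*(t - 1)*(t + 3)*(t + 3)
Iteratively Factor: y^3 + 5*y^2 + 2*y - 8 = (y + 4)*(y^2 + y - 2) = (y - 1)*(y + 4)*(y + 2)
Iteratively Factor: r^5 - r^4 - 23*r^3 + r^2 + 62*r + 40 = (r - 5)*(r^4 + 4*r^3 - 3*r^2 - 14*r - 8) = (r - 5)*(r + 1)*(r^3 + 3*r^2 - 6*r - 8) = (r - 5)*(r + 1)*(r + 4)*(r^2 - r - 2) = (r - 5)*(r - 2)*(r + 1)*(r + 4)*(r + 1)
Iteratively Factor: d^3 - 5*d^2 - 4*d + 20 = (d - 5)*(d^2 - 4) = (d - 5)*(d - 2)*(d + 2)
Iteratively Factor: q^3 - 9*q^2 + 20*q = (q)*(q^2 - 9*q + 20) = q*(q - 4)*(q - 5)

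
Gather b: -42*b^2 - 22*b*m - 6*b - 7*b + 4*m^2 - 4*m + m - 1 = -42*b^2 + b*(-22*m - 13) + 4*m^2 - 3*m - 1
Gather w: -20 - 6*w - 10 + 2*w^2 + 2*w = 2*w^2 - 4*w - 30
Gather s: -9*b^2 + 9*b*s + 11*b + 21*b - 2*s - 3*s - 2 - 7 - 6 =-9*b^2 + 32*b + s*(9*b - 5) - 15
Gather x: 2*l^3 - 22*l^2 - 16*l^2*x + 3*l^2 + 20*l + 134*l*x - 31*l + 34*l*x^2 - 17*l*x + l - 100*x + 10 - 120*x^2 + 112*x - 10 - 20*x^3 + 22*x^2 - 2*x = 2*l^3 - 19*l^2 - 10*l - 20*x^3 + x^2*(34*l - 98) + x*(-16*l^2 + 117*l + 10)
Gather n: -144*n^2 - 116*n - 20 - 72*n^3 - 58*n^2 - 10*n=-72*n^3 - 202*n^2 - 126*n - 20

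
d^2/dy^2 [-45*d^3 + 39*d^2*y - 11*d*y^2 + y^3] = -22*d + 6*y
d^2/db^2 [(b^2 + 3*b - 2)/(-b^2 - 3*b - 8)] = 20*(3*b^2 + 9*b + 1)/(b^6 + 9*b^5 + 51*b^4 + 171*b^3 + 408*b^2 + 576*b + 512)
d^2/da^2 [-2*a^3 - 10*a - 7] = -12*a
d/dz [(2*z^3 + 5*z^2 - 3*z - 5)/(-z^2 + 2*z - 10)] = (-2*z^4 + 8*z^3 - 53*z^2 - 110*z + 40)/(z^4 - 4*z^3 + 24*z^2 - 40*z + 100)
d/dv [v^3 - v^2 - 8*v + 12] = 3*v^2 - 2*v - 8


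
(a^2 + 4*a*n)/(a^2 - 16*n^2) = a/(a - 4*n)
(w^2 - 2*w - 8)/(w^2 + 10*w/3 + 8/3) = 3*(w - 4)/(3*w + 4)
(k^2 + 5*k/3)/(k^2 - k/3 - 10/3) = k/(k - 2)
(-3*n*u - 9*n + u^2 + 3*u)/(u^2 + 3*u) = (-3*n + u)/u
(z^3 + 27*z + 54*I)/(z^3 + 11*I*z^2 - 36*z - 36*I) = (z^2 - 3*I*z + 18)/(z^2 + 8*I*z - 12)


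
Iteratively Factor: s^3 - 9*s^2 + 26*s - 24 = (s - 4)*(s^2 - 5*s + 6) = (s - 4)*(s - 2)*(s - 3)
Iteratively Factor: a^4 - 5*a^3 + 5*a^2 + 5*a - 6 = (a - 2)*(a^3 - 3*a^2 - a + 3) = (a - 2)*(a - 1)*(a^2 - 2*a - 3) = (a - 2)*(a - 1)*(a + 1)*(a - 3)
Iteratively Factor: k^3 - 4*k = (k)*(k^2 - 4) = k*(k + 2)*(k - 2)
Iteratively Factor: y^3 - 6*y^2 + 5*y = (y)*(y^2 - 6*y + 5) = y*(y - 5)*(y - 1)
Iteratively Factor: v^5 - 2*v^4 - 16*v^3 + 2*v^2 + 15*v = (v + 1)*(v^4 - 3*v^3 - 13*v^2 + 15*v) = (v + 1)*(v + 3)*(v^3 - 6*v^2 + 5*v) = v*(v + 1)*(v + 3)*(v^2 - 6*v + 5) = v*(v - 1)*(v + 1)*(v + 3)*(v - 5)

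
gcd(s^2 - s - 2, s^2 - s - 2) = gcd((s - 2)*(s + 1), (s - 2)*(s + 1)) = s^2 - s - 2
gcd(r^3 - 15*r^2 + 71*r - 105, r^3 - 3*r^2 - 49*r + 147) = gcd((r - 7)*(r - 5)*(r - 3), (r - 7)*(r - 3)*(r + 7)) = r^2 - 10*r + 21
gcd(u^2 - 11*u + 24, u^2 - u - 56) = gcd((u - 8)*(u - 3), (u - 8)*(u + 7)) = u - 8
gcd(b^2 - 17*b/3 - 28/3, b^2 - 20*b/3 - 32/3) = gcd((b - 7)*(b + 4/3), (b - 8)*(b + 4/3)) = b + 4/3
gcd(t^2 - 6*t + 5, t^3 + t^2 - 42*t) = 1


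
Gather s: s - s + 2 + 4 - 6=0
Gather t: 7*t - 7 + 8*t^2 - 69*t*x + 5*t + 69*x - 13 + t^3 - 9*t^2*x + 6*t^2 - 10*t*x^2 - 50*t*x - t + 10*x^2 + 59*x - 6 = t^3 + t^2*(14 - 9*x) + t*(-10*x^2 - 119*x + 11) + 10*x^2 + 128*x - 26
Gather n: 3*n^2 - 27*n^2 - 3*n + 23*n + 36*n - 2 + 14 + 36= -24*n^2 + 56*n + 48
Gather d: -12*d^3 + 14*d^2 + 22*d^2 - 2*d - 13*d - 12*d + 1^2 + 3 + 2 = -12*d^3 + 36*d^2 - 27*d + 6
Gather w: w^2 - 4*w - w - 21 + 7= w^2 - 5*w - 14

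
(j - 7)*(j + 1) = j^2 - 6*j - 7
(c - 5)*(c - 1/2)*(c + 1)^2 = c^4 - 7*c^3/2 - 15*c^2/2 - c/2 + 5/2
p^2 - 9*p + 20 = (p - 5)*(p - 4)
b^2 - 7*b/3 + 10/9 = (b - 5/3)*(b - 2/3)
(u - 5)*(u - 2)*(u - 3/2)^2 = u^4 - 10*u^3 + 133*u^2/4 - 183*u/4 + 45/2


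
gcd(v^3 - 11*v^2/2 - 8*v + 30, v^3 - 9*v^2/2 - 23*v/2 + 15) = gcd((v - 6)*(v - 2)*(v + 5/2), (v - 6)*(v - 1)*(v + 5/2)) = v^2 - 7*v/2 - 15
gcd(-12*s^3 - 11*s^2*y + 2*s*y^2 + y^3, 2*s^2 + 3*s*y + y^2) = s + y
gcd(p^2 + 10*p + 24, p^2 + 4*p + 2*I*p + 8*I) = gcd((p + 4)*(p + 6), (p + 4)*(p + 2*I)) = p + 4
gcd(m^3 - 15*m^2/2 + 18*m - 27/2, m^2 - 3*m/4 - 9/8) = m - 3/2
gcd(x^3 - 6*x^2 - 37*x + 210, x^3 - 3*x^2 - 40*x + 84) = x^2 - x - 42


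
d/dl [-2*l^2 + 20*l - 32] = 20 - 4*l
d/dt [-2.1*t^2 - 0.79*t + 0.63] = -4.2*t - 0.79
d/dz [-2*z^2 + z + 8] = 1 - 4*z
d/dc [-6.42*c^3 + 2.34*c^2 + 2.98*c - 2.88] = -19.26*c^2 + 4.68*c + 2.98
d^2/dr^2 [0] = 0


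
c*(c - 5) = c^2 - 5*c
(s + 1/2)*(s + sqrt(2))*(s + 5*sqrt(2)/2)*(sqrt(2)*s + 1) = sqrt(2)*s^4 + sqrt(2)*s^3/2 + 8*s^3 + 4*s^2 + 17*sqrt(2)*s^2/2 + 5*s + 17*sqrt(2)*s/4 + 5/2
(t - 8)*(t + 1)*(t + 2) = t^3 - 5*t^2 - 22*t - 16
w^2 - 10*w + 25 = (w - 5)^2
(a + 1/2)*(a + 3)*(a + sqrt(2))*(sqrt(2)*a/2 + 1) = sqrt(2)*a^4/2 + 2*a^3 + 7*sqrt(2)*a^3/4 + 7*sqrt(2)*a^2/4 + 7*a^2 + 3*a + 7*sqrt(2)*a/2 + 3*sqrt(2)/2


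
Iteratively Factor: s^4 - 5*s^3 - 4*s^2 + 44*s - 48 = (s - 2)*(s^3 - 3*s^2 - 10*s + 24) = (s - 4)*(s - 2)*(s^2 + s - 6) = (s - 4)*(s - 2)^2*(s + 3)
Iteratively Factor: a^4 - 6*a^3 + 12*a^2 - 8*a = (a - 2)*(a^3 - 4*a^2 + 4*a) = (a - 2)^2*(a^2 - 2*a) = a*(a - 2)^2*(a - 2)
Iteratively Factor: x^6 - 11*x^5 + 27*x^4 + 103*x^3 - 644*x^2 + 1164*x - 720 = (x - 2)*(x^5 - 9*x^4 + 9*x^3 + 121*x^2 - 402*x + 360) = (x - 2)^2*(x^4 - 7*x^3 - 5*x^2 + 111*x - 180) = (x - 3)*(x - 2)^2*(x^3 - 4*x^2 - 17*x + 60) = (x - 3)*(x - 2)^2*(x + 4)*(x^2 - 8*x + 15) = (x - 5)*(x - 3)*(x - 2)^2*(x + 4)*(x - 3)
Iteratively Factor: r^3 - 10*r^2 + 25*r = (r - 5)*(r^2 - 5*r) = r*(r - 5)*(r - 5)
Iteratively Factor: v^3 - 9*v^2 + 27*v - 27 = (v - 3)*(v^2 - 6*v + 9) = (v - 3)^2*(v - 3)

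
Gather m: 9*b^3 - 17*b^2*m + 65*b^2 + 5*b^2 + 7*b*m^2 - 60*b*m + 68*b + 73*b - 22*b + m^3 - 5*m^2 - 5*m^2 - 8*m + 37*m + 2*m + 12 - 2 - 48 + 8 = 9*b^3 + 70*b^2 + 119*b + m^3 + m^2*(7*b - 10) + m*(-17*b^2 - 60*b + 31) - 30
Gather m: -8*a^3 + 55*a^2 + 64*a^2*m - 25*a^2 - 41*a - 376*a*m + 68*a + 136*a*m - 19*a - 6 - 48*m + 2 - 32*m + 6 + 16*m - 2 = -8*a^3 + 30*a^2 + 8*a + m*(64*a^2 - 240*a - 64)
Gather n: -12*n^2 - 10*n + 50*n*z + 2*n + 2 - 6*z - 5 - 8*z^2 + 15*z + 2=-12*n^2 + n*(50*z - 8) - 8*z^2 + 9*z - 1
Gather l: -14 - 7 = -21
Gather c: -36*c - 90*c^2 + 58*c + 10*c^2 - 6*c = -80*c^2 + 16*c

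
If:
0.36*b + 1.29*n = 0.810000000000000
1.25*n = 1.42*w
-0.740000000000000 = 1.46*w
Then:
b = 4.31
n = -0.58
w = -0.51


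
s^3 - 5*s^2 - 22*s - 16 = (s - 8)*(s + 1)*(s + 2)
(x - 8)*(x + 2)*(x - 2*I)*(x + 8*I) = x^4 - 6*x^3 + 6*I*x^3 - 36*I*x^2 - 96*x - 96*I*x - 256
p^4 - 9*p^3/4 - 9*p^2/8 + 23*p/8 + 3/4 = (p - 2)*(p - 3/2)*(p + 1/4)*(p + 1)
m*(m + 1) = m^2 + m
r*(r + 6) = r^2 + 6*r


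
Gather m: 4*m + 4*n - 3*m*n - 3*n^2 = m*(4 - 3*n) - 3*n^2 + 4*n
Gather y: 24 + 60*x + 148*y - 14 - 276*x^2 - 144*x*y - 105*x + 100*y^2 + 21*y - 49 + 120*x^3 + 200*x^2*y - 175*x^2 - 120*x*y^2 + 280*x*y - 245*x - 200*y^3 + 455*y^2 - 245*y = 120*x^3 - 451*x^2 - 290*x - 200*y^3 + y^2*(555 - 120*x) + y*(200*x^2 + 136*x - 76) - 39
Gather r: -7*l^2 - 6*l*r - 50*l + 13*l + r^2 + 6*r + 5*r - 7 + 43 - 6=-7*l^2 - 37*l + r^2 + r*(11 - 6*l) + 30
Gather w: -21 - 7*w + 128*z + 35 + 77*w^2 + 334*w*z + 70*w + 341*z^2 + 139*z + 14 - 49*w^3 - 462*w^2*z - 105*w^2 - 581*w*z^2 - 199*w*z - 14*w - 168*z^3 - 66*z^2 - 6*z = -49*w^3 + w^2*(-462*z - 28) + w*(-581*z^2 + 135*z + 49) - 168*z^3 + 275*z^2 + 261*z + 28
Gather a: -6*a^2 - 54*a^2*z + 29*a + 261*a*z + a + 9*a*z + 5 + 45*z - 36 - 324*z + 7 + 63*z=a^2*(-54*z - 6) + a*(270*z + 30) - 216*z - 24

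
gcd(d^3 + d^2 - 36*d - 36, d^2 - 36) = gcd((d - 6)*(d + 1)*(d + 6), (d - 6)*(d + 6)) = d^2 - 36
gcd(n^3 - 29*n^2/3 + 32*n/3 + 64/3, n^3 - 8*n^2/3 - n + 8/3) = n^2 - 5*n/3 - 8/3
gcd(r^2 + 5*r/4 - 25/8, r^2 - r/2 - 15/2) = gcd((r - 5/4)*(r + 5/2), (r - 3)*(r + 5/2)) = r + 5/2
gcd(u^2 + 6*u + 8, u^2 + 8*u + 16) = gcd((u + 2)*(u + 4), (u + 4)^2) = u + 4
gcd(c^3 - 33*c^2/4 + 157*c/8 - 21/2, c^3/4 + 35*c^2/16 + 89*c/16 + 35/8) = 1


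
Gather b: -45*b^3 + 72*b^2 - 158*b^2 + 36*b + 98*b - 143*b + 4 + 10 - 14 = -45*b^3 - 86*b^2 - 9*b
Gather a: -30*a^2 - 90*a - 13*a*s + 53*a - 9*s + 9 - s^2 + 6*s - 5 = -30*a^2 + a*(-13*s - 37) - s^2 - 3*s + 4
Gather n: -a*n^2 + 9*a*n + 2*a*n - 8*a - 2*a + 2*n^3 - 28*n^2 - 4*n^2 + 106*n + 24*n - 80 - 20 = -10*a + 2*n^3 + n^2*(-a - 32) + n*(11*a + 130) - 100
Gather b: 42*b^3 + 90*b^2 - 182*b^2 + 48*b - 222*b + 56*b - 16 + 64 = 42*b^3 - 92*b^2 - 118*b + 48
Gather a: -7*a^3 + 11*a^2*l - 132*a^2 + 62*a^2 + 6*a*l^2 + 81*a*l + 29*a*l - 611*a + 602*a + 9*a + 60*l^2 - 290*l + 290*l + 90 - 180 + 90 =-7*a^3 + a^2*(11*l - 70) + a*(6*l^2 + 110*l) + 60*l^2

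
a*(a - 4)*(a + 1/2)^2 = a^4 - 3*a^3 - 15*a^2/4 - a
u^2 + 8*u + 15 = (u + 3)*(u + 5)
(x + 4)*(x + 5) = x^2 + 9*x + 20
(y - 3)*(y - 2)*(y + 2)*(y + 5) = y^4 + 2*y^3 - 19*y^2 - 8*y + 60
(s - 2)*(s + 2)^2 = s^3 + 2*s^2 - 4*s - 8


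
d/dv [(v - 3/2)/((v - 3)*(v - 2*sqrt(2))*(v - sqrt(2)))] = ((3 - 2*v)*(v - 3)*(v - 2*sqrt(2)) + (3 - 2*v)*(v - 3)*(v - sqrt(2)) + (3 - 2*v)*(v - 2*sqrt(2))*(v - sqrt(2)) + 2*(v - 3)*(v - 2*sqrt(2))*(v - sqrt(2)))/(2*(v - 3)^2*(v - 2*sqrt(2))^2*(v - sqrt(2))^2)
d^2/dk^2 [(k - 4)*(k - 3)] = 2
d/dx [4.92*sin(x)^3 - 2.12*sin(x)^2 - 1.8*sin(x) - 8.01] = (14.76*sin(x)^2 - 4.24*sin(x) - 1.8)*cos(x)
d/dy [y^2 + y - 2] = 2*y + 1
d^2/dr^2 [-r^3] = -6*r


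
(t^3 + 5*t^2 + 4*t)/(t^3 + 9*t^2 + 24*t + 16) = t/(t + 4)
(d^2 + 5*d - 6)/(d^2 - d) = (d + 6)/d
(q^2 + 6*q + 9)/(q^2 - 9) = (q + 3)/(q - 3)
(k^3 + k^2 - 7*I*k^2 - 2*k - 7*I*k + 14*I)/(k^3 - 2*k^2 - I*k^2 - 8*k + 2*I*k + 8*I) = (k^2 - k*(1 + 7*I) + 7*I)/(k^2 - k*(4 + I) + 4*I)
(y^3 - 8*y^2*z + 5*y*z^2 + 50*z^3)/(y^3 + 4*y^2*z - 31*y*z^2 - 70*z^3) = (y - 5*z)/(y + 7*z)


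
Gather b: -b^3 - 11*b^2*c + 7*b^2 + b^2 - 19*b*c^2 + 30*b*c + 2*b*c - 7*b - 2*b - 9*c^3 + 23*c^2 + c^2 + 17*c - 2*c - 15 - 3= -b^3 + b^2*(8 - 11*c) + b*(-19*c^2 + 32*c - 9) - 9*c^3 + 24*c^2 + 15*c - 18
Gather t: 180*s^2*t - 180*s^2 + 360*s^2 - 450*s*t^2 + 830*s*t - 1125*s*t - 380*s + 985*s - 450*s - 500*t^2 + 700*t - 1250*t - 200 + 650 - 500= 180*s^2 + 155*s + t^2*(-450*s - 500) + t*(180*s^2 - 295*s - 550) - 50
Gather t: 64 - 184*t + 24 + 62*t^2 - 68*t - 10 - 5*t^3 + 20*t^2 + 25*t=-5*t^3 + 82*t^2 - 227*t + 78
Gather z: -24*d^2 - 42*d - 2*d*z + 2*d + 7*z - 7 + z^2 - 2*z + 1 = -24*d^2 - 40*d + z^2 + z*(5 - 2*d) - 6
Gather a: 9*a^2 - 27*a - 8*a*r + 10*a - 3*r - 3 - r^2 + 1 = 9*a^2 + a*(-8*r - 17) - r^2 - 3*r - 2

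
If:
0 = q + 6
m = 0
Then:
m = 0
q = -6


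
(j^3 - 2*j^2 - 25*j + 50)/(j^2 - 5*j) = j + 3 - 10/j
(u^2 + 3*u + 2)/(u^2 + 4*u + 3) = (u + 2)/(u + 3)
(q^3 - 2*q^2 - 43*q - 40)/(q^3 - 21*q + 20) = (q^2 - 7*q - 8)/(q^2 - 5*q + 4)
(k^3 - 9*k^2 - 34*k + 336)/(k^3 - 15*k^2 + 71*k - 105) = (k^2 - 2*k - 48)/(k^2 - 8*k + 15)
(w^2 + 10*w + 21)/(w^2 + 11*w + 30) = (w^2 + 10*w + 21)/(w^2 + 11*w + 30)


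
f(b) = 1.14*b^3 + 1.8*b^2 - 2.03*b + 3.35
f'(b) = 3.42*b^2 + 3.6*b - 2.03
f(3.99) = 96.32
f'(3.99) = 66.78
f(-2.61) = 0.64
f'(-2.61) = 11.87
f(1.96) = 14.87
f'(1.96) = 18.16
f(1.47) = 7.88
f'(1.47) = 10.65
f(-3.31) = -11.55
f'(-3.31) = 23.52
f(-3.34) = -12.27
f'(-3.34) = 24.10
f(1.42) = 7.36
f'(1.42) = 9.98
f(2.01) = 15.80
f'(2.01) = 19.02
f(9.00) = 961.94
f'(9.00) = 307.39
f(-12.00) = -1683.01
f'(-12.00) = 447.25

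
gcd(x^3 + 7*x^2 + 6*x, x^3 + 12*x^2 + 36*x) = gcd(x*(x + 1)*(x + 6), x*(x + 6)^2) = x^2 + 6*x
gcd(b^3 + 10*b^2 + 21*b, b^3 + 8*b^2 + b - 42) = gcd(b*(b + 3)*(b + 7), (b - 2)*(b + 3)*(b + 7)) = b^2 + 10*b + 21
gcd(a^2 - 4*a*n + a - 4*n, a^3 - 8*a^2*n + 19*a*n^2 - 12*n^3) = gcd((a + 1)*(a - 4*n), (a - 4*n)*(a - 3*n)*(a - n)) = a - 4*n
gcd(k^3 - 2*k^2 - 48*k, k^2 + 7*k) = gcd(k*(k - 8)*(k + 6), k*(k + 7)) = k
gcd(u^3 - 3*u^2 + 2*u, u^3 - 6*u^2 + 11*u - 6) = u^2 - 3*u + 2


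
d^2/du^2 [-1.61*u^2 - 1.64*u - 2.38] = -3.22000000000000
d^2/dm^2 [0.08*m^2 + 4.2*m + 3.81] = 0.160000000000000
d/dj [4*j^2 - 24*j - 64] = 8*j - 24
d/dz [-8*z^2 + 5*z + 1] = 5 - 16*z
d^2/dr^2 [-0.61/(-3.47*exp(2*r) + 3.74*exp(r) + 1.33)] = ((2.2814 - 8.4668*exp(r))*(-3.47*exp(2*r) + 3.74*exp(r) + 1.33) - 0.61*(6.94*exp(r) - 3.74)*(13.88*exp(r) - 7.48)*exp(r))*exp(r)/(-3.47*exp(2*r) + 3.74*exp(r) + 1.33)^3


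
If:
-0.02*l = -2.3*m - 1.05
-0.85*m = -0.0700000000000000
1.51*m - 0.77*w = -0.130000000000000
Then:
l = 61.97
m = 0.08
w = 0.33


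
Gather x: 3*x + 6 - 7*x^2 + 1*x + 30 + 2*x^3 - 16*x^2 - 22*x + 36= 2*x^3 - 23*x^2 - 18*x + 72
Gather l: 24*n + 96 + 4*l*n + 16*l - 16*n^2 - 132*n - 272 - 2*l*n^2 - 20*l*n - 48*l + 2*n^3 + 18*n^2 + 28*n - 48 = l*(-2*n^2 - 16*n - 32) + 2*n^3 + 2*n^2 - 80*n - 224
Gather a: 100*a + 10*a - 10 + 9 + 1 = 110*a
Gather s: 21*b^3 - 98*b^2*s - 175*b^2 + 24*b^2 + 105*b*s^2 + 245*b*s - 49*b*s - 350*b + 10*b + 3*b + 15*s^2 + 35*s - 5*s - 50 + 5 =21*b^3 - 151*b^2 - 337*b + s^2*(105*b + 15) + s*(-98*b^2 + 196*b + 30) - 45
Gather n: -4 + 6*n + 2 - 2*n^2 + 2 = -2*n^2 + 6*n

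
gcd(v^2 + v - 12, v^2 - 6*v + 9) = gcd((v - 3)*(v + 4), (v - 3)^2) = v - 3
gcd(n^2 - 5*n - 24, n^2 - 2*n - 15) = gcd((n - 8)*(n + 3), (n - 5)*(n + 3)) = n + 3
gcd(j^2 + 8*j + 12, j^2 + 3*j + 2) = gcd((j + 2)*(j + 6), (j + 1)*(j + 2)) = j + 2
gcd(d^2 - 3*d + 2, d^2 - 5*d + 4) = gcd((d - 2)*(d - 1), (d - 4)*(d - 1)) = d - 1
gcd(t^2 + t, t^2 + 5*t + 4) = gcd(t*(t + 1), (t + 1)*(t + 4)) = t + 1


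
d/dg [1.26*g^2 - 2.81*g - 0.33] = 2.52*g - 2.81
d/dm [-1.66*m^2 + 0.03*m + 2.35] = 0.03 - 3.32*m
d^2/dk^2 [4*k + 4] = 0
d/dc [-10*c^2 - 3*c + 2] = -20*c - 3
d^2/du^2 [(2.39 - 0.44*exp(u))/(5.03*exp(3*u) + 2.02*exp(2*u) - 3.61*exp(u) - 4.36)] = (-44.529584*exp(6*u) + 530.810367*exp(5*u) + 233.36819*exp(4*u) - 176.440794*exp(3*u) + 396.195426*exp(2*u) + 122.268975*exp(u) - 45.981868)*exp(u)/(127.263527*exp(9*u) + 153.323454*exp(8*u) - 212.435511*exp(7*u) - 542.77196*exp(6*u) - 113.337639*exp(5*u) + 500.624022*exp(4*u) + 430.572935*exp(3*u) - 55.261692*exp(2*u) - 205.873968*exp(u) - 82.881856)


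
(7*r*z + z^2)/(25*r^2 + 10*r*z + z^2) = z*(7*r + z)/(25*r^2 + 10*r*z + z^2)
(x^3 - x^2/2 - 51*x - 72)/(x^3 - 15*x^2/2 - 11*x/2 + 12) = (x + 6)/(x - 1)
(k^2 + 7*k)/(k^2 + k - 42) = k/(k - 6)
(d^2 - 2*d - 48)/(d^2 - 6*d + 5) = (d^2 - 2*d - 48)/(d^2 - 6*d + 5)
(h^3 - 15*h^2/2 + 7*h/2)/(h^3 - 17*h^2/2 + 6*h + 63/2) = h*(2*h - 1)/(2*h^2 - 3*h - 9)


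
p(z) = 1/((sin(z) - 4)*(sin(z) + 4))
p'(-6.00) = 0.00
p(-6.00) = -0.06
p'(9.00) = 0.00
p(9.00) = -0.06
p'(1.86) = 0.00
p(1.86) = -0.07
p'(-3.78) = 0.00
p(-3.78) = -0.06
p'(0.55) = -0.00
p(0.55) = -0.06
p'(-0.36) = 0.00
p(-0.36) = -0.06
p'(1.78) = 0.00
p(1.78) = -0.07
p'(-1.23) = 0.00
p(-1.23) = -0.07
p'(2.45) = 0.00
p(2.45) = -0.06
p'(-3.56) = 0.00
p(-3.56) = -0.06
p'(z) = -cos(z)/((sin(z) - 4)*(sin(z) + 4)^2) - cos(z)/((sin(z) - 4)^2*(sin(z) + 4))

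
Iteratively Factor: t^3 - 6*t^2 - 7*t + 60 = (t - 5)*(t^2 - t - 12) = (t - 5)*(t - 4)*(t + 3)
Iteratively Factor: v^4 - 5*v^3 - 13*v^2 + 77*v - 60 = (v - 3)*(v^3 - 2*v^2 - 19*v + 20) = (v - 3)*(v + 4)*(v^2 - 6*v + 5) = (v - 3)*(v - 1)*(v + 4)*(v - 5)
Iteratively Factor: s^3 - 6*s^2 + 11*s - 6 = (s - 3)*(s^2 - 3*s + 2) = (s - 3)*(s - 1)*(s - 2)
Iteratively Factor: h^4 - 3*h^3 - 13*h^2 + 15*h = (h - 5)*(h^3 + 2*h^2 - 3*h) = (h - 5)*(h - 1)*(h^2 + 3*h) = (h - 5)*(h - 1)*(h + 3)*(h)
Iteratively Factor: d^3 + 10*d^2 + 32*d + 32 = (d + 4)*(d^2 + 6*d + 8) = (d + 2)*(d + 4)*(d + 4)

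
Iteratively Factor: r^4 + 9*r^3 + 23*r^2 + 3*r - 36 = (r + 4)*(r^3 + 5*r^2 + 3*r - 9) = (r + 3)*(r + 4)*(r^2 + 2*r - 3) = (r + 3)^2*(r + 4)*(r - 1)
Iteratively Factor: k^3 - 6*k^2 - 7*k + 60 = (k - 5)*(k^2 - k - 12) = (k - 5)*(k - 4)*(k + 3)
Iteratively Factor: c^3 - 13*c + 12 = (c + 4)*(c^2 - 4*c + 3) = (c - 1)*(c + 4)*(c - 3)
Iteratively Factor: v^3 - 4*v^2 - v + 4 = (v - 1)*(v^2 - 3*v - 4) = (v - 1)*(v + 1)*(v - 4)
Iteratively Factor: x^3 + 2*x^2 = (x + 2)*(x^2) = x*(x + 2)*(x)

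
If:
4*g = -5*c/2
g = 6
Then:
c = -48/5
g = 6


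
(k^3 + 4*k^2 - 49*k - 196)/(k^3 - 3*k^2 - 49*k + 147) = (k + 4)/(k - 3)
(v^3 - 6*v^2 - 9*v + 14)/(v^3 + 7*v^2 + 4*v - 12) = (v - 7)/(v + 6)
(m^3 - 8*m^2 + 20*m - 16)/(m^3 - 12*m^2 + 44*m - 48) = (m - 2)/(m - 6)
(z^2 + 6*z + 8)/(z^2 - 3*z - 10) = (z + 4)/(z - 5)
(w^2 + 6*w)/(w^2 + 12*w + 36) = w/(w + 6)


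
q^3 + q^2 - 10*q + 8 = (q - 2)*(q - 1)*(q + 4)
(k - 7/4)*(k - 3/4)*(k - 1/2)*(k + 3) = k^4 - 103*k^2/16 + 225*k/32 - 63/32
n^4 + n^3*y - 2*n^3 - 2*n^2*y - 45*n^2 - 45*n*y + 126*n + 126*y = (n - 6)*(n - 3)*(n + 7)*(n + y)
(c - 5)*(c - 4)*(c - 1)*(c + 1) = c^4 - 9*c^3 + 19*c^2 + 9*c - 20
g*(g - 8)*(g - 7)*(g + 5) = g^4 - 10*g^3 - 19*g^2 + 280*g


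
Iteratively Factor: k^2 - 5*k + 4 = (k - 4)*(k - 1)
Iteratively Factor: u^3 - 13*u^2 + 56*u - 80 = (u - 4)*(u^2 - 9*u + 20) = (u - 4)^2*(u - 5)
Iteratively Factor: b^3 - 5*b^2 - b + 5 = (b + 1)*(b^2 - 6*b + 5) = (b - 5)*(b + 1)*(b - 1)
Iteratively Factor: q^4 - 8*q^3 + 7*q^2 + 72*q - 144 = (q - 3)*(q^3 - 5*q^2 - 8*q + 48) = (q - 4)*(q - 3)*(q^2 - q - 12) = (q - 4)*(q - 3)*(q + 3)*(q - 4)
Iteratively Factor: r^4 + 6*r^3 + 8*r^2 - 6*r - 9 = (r + 3)*(r^3 + 3*r^2 - r - 3) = (r + 3)^2*(r^2 - 1) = (r + 1)*(r + 3)^2*(r - 1)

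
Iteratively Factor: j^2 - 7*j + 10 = (j - 5)*(j - 2)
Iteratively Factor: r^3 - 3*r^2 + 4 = (r - 2)*(r^2 - r - 2) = (r - 2)^2*(r + 1)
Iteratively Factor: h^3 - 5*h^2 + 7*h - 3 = (h - 1)*(h^2 - 4*h + 3) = (h - 1)^2*(h - 3)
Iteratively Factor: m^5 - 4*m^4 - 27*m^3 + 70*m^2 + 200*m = (m + 4)*(m^4 - 8*m^3 + 5*m^2 + 50*m) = (m - 5)*(m + 4)*(m^3 - 3*m^2 - 10*m) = (m - 5)*(m + 2)*(m + 4)*(m^2 - 5*m) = (m - 5)^2*(m + 2)*(m + 4)*(m)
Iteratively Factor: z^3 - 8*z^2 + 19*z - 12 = (z - 4)*(z^2 - 4*z + 3) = (z - 4)*(z - 1)*(z - 3)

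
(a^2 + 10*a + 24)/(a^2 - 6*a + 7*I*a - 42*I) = (a^2 + 10*a + 24)/(a^2 + a*(-6 + 7*I) - 42*I)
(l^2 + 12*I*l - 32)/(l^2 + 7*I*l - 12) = (l + 8*I)/(l + 3*I)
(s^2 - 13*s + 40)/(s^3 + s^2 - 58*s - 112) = (s - 5)/(s^2 + 9*s + 14)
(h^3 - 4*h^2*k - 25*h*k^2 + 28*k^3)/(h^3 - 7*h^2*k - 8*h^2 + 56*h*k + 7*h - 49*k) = (h^2 + 3*h*k - 4*k^2)/(h^2 - 8*h + 7)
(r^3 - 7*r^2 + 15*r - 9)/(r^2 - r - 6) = (r^2 - 4*r + 3)/(r + 2)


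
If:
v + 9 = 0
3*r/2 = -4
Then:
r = -8/3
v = -9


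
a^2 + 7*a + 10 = (a + 2)*(a + 5)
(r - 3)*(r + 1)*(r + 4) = r^3 + 2*r^2 - 11*r - 12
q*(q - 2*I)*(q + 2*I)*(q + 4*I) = q^4 + 4*I*q^3 + 4*q^2 + 16*I*q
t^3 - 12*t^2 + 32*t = t*(t - 8)*(t - 4)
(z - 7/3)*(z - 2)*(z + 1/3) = z^3 - 4*z^2 + 29*z/9 + 14/9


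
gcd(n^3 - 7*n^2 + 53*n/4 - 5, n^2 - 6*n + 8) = n - 4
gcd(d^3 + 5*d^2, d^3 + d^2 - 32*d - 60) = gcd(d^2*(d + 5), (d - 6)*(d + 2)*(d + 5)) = d + 5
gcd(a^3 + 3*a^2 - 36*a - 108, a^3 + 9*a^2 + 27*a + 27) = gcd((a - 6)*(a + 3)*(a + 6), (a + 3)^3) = a + 3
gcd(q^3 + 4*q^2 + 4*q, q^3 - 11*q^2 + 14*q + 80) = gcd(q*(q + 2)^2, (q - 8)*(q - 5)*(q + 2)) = q + 2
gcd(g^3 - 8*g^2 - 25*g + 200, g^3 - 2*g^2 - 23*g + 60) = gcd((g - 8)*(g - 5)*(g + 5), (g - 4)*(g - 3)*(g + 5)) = g + 5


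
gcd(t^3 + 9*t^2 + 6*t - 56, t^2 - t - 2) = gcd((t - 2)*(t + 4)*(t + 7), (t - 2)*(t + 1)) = t - 2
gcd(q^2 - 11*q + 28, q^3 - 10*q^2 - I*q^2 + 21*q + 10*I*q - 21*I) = q - 7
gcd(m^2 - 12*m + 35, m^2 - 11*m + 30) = m - 5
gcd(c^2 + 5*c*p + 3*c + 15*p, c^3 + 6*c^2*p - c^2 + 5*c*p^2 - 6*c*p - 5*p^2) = c + 5*p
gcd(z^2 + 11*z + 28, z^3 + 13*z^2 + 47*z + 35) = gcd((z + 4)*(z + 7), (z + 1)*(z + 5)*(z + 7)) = z + 7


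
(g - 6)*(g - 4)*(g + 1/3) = g^3 - 29*g^2/3 + 62*g/3 + 8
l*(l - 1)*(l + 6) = l^3 + 5*l^2 - 6*l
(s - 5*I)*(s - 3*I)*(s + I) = s^3 - 7*I*s^2 - 7*s - 15*I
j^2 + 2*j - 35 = (j - 5)*(j + 7)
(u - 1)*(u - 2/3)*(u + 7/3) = u^3 + 2*u^2/3 - 29*u/9 + 14/9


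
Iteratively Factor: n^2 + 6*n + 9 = (n + 3)*(n + 3)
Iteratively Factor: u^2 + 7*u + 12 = (u + 4)*(u + 3)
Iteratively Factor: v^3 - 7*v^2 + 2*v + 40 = (v - 4)*(v^2 - 3*v - 10) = (v - 4)*(v + 2)*(v - 5)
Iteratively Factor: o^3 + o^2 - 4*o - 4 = (o - 2)*(o^2 + 3*o + 2) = (o - 2)*(o + 1)*(o + 2)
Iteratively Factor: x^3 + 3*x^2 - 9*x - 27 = (x + 3)*(x^2 - 9) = (x + 3)^2*(x - 3)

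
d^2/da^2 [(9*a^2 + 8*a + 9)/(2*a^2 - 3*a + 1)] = 4*(43*a^3 + 27*a^2 - 105*a + 48)/(8*a^6 - 36*a^5 + 66*a^4 - 63*a^3 + 33*a^2 - 9*a + 1)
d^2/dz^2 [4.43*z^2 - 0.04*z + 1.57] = 8.86000000000000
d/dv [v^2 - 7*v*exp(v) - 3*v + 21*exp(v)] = -7*v*exp(v) + 2*v + 14*exp(v) - 3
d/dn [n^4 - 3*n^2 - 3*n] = 4*n^3 - 6*n - 3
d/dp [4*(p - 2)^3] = 12*(p - 2)^2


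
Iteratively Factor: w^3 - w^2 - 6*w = (w - 3)*(w^2 + 2*w) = w*(w - 3)*(w + 2)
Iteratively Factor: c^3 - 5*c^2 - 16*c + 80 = (c + 4)*(c^2 - 9*c + 20) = (c - 4)*(c + 4)*(c - 5)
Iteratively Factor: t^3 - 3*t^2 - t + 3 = (t - 3)*(t^2 - 1) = (t - 3)*(t - 1)*(t + 1)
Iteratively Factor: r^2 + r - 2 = (r - 1)*(r + 2)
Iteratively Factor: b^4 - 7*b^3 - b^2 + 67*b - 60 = (b - 4)*(b^3 - 3*b^2 - 13*b + 15) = (b - 4)*(b - 1)*(b^2 - 2*b - 15) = (b - 5)*(b - 4)*(b - 1)*(b + 3)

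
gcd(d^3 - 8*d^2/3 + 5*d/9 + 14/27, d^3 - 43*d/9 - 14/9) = d^2 - 2*d - 7/9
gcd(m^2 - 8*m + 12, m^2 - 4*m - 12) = m - 6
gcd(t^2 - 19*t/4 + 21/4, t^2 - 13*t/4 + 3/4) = t - 3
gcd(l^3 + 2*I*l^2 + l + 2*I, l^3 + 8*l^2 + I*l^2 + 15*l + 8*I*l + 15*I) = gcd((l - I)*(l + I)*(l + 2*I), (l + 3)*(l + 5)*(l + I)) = l + I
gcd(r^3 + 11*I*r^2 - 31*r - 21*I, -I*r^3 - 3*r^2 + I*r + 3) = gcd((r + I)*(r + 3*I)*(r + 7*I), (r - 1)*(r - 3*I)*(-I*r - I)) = 1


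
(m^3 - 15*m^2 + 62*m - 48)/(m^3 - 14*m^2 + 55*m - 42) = (m - 8)/(m - 7)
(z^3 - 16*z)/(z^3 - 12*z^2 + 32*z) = (z + 4)/(z - 8)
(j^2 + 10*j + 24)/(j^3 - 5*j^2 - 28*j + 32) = (j + 6)/(j^2 - 9*j + 8)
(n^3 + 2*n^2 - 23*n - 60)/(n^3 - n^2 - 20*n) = (n + 3)/n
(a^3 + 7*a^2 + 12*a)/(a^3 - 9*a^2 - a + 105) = a*(a + 4)/(a^2 - 12*a + 35)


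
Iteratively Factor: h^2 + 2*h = (h)*(h + 2)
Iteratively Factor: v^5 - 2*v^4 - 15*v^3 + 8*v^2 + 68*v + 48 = (v - 3)*(v^4 + v^3 - 12*v^2 - 28*v - 16) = (v - 4)*(v - 3)*(v^3 + 5*v^2 + 8*v + 4) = (v - 4)*(v - 3)*(v + 2)*(v^2 + 3*v + 2) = (v - 4)*(v - 3)*(v + 2)^2*(v + 1)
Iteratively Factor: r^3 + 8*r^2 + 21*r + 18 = (r + 2)*(r^2 + 6*r + 9) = (r + 2)*(r + 3)*(r + 3)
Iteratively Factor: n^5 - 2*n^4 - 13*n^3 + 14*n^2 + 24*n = (n + 1)*(n^4 - 3*n^3 - 10*n^2 + 24*n) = n*(n + 1)*(n^3 - 3*n^2 - 10*n + 24) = n*(n - 2)*(n + 1)*(n^2 - n - 12) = n*(n - 2)*(n + 1)*(n + 3)*(n - 4)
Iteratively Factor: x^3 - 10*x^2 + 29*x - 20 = (x - 1)*(x^2 - 9*x + 20) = (x - 4)*(x - 1)*(x - 5)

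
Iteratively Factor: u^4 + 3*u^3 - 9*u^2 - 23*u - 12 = (u - 3)*(u^3 + 6*u^2 + 9*u + 4) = (u - 3)*(u + 4)*(u^2 + 2*u + 1) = (u - 3)*(u + 1)*(u + 4)*(u + 1)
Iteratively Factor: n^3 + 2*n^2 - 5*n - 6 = (n - 2)*(n^2 + 4*n + 3) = (n - 2)*(n + 1)*(n + 3)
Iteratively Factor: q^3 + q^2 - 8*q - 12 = (q + 2)*(q^2 - q - 6) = (q + 2)^2*(q - 3)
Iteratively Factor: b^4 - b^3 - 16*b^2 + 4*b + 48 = (b + 2)*(b^3 - 3*b^2 - 10*b + 24) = (b + 2)*(b + 3)*(b^2 - 6*b + 8) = (b - 4)*(b + 2)*(b + 3)*(b - 2)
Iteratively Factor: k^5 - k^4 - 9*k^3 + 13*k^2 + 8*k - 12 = (k + 1)*(k^4 - 2*k^3 - 7*k^2 + 20*k - 12) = (k - 2)*(k + 1)*(k^3 - 7*k + 6) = (k - 2)^2*(k + 1)*(k^2 + 2*k - 3) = (k - 2)^2*(k + 1)*(k + 3)*(k - 1)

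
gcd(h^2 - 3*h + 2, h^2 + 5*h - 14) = h - 2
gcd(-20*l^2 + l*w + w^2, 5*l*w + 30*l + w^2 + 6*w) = 5*l + w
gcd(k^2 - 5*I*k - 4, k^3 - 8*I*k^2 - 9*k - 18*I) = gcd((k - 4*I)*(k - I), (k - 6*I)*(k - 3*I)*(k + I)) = 1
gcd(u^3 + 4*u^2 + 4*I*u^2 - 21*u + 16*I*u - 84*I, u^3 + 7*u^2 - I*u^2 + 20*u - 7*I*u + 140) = u^2 + u*(7 + 4*I) + 28*I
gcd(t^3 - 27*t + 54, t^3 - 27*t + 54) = t^3 - 27*t + 54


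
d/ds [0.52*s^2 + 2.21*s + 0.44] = 1.04*s + 2.21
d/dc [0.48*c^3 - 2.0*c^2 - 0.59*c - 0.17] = 1.44*c^2 - 4.0*c - 0.59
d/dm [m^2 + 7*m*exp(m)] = 7*m*exp(m) + 2*m + 7*exp(m)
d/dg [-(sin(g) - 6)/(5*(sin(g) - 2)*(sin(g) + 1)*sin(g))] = (2*sin(g)^3 - 19*sin(g)^2 + 12*sin(g) + 12)*cos(g)/(5*(sin(g) - 2)^2*(sin(g) + 1)^2*sin(g)^2)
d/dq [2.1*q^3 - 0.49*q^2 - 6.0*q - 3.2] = 6.3*q^2 - 0.98*q - 6.0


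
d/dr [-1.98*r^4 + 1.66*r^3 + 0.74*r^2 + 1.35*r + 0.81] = -7.92*r^3 + 4.98*r^2 + 1.48*r + 1.35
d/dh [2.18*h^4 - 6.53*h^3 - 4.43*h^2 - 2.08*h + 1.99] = 8.72*h^3 - 19.59*h^2 - 8.86*h - 2.08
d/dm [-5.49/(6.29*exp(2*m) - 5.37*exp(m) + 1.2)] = (69.0642*exp(m) - 29.4813)*exp(m)/(6.29*exp(2*m) - 5.37*exp(m) + 1.2)^2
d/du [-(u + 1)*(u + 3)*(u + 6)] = -3*u^2 - 20*u - 27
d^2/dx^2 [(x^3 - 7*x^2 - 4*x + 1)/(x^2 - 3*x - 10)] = 6*(-2*x^3 - 39*x^2 + 57*x - 187)/(x^6 - 9*x^5 - 3*x^4 + 153*x^3 + 30*x^2 - 900*x - 1000)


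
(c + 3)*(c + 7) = c^2 + 10*c + 21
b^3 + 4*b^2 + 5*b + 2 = (b + 1)^2*(b + 2)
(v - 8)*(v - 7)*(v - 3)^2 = v^4 - 21*v^3 + 155*v^2 - 471*v + 504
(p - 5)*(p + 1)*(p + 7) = p^3 + 3*p^2 - 33*p - 35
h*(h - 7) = h^2 - 7*h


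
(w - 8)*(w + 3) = w^2 - 5*w - 24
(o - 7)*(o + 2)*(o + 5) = o^3 - 39*o - 70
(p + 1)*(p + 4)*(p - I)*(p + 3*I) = p^4 + 5*p^3 + 2*I*p^3 + 7*p^2 + 10*I*p^2 + 15*p + 8*I*p + 12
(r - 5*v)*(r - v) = r^2 - 6*r*v + 5*v^2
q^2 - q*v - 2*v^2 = (q - 2*v)*(q + v)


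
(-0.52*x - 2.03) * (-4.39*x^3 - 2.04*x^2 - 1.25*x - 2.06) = 2.2828*x^4 + 9.9725*x^3 + 4.7912*x^2 + 3.6087*x + 4.1818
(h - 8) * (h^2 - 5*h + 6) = h^3 - 13*h^2 + 46*h - 48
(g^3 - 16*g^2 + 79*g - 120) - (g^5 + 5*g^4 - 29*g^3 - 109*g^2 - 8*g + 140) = -g^5 - 5*g^4 + 30*g^3 + 93*g^2 + 87*g - 260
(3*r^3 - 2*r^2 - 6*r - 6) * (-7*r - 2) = -21*r^4 + 8*r^3 + 46*r^2 + 54*r + 12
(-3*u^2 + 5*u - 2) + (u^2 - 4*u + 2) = -2*u^2 + u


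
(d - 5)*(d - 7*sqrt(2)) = d^2 - 7*sqrt(2)*d - 5*d + 35*sqrt(2)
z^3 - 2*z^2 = z^2*(z - 2)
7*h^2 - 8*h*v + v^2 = (-7*h + v)*(-h + v)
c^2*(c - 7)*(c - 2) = c^4 - 9*c^3 + 14*c^2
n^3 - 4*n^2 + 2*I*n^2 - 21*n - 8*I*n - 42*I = (n - 7)*(n + 3)*(n + 2*I)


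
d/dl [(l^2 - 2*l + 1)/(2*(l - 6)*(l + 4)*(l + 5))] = (-l^4 + 4*l^3 - 31*l^2 - 246*l + 274)/(2*(l^6 + 6*l^5 - 59*l^4 - 444*l^3 + 436*l^2 + 8160*l + 14400))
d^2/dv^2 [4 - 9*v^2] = -18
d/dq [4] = 0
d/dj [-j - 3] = -1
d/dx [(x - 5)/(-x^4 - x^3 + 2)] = (-x^4 - x^3 + x^2*(x - 5)*(4*x + 3) + 2)/(x^4 + x^3 - 2)^2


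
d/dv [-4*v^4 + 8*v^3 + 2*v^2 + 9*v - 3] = -16*v^3 + 24*v^2 + 4*v + 9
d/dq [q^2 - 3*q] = 2*q - 3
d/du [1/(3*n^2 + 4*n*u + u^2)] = 2*(-2*n - u)/(3*n^2 + 4*n*u + u^2)^2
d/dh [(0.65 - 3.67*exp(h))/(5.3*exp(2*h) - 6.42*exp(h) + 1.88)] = (19.451*exp(2*h) - 6.89*exp(h) - 2.7266)*exp(h)/(28.09*exp(4*h) - 68.052*exp(3*h) + 61.1444*exp(2*h) - 24.1392*exp(h) + 3.5344)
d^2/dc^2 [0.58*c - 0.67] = 0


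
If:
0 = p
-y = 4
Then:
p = 0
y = -4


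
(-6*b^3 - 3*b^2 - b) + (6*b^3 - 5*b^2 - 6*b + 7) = -8*b^2 - 7*b + 7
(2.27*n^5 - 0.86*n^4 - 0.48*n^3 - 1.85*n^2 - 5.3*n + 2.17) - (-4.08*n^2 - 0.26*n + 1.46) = 2.27*n^5 - 0.86*n^4 - 0.48*n^3 + 2.23*n^2 - 5.04*n + 0.71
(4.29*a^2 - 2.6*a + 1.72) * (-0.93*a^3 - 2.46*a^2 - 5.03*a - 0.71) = -3.9897*a^5 - 8.1354*a^4 - 16.7823*a^3 + 5.8009*a^2 - 6.8056*a - 1.2212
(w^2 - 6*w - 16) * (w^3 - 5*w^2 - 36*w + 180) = w^5 - 11*w^4 - 22*w^3 + 476*w^2 - 504*w - 2880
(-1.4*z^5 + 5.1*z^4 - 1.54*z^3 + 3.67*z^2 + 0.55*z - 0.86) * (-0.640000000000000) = 0.896*z^5 - 3.264*z^4 + 0.9856*z^3 - 2.3488*z^2 - 0.352*z + 0.5504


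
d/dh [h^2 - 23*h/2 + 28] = 2*h - 23/2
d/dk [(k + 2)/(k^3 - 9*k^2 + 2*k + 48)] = (11 - 2*k)/(k^4 - 22*k^3 + 169*k^2 - 528*k + 576)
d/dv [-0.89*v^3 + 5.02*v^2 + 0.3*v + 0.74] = -2.67*v^2 + 10.04*v + 0.3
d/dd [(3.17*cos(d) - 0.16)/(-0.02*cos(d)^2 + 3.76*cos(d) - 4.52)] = (-0.0634*cos(d)^2 + 0.0063999999999993*cos(d) + 13.7268)*sin(d)/(0.0004*cos(d)^4 - 0.1504*cos(d)^3 + 14.3184*cos(d)^2 - 33.9904*cos(d) + 20.4304)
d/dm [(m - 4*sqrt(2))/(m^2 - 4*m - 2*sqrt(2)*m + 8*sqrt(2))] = (m^2 - 4*m - 2*sqrt(2)*m + 2*(m - 4*sqrt(2))*(-m + sqrt(2) + 2) + 8*sqrt(2))/(m^2 - 4*m - 2*sqrt(2)*m + 8*sqrt(2))^2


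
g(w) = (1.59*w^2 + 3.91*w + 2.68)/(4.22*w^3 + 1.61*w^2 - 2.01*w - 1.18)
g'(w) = (3.18*w + 3.91)/(4.22*w^3 + 1.61*w^2 - 2.01*w - 1.18) + (-12.66*w^2 - 3.22*w + 2.01)*(1.59*w^2 + 3.91*w + 2.68)/(4.22*w^3 + 1.61*w^2 - 2.01*w - 1.18)^2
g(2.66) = 0.29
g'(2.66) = -0.18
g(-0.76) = -1.09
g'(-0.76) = -8.01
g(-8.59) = -0.03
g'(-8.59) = -0.00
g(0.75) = -4164.40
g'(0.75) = -20063110.72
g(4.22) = 0.14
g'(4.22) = -0.05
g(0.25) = -2.48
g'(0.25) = -2.43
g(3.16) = 0.22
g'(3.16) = -0.11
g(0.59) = -5.90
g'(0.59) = -33.18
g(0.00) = -2.27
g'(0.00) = 0.56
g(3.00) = 0.24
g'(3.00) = -0.13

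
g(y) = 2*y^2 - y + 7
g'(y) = 4*y - 1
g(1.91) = 12.39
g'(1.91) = 6.64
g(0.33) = 6.89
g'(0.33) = 0.32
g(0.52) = 7.02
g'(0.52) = 1.08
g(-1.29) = 11.62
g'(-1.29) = -6.16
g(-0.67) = 8.57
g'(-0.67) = -3.68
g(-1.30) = 11.68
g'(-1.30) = -6.20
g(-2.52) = 22.22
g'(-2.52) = -11.08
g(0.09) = 6.93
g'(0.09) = -0.64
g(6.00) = 73.00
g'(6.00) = 23.00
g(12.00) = 283.00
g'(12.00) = 47.00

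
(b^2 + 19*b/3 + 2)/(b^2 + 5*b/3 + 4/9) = 3*(b + 6)/(3*b + 4)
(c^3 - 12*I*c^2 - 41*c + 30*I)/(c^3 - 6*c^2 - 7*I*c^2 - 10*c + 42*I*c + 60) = (c^2 - 7*I*c - 6)/(c^2 - 2*c*(3 + I) + 12*I)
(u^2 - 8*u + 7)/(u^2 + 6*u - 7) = (u - 7)/(u + 7)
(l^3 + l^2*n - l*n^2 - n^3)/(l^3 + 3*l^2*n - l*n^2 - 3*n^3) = (l + n)/(l + 3*n)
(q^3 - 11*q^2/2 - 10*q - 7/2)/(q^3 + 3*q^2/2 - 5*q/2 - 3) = (2*q^2 - 13*q - 7)/(2*q^2 + q - 6)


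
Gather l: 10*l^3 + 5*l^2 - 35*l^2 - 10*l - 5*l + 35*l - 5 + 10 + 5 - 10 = 10*l^3 - 30*l^2 + 20*l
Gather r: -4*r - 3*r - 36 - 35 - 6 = -7*r - 77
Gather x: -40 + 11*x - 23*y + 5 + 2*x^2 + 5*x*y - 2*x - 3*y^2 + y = 2*x^2 + x*(5*y + 9) - 3*y^2 - 22*y - 35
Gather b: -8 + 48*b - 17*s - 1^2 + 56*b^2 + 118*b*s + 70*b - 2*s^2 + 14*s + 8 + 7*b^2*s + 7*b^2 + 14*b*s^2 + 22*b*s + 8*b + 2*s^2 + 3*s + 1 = b^2*(7*s + 63) + b*(14*s^2 + 140*s + 126)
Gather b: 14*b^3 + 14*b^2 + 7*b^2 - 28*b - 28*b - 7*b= 14*b^3 + 21*b^2 - 63*b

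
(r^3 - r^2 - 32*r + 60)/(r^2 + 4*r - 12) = r - 5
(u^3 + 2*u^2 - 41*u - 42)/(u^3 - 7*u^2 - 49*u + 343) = (u^2 - 5*u - 6)/(u^2 - 14*u + 49)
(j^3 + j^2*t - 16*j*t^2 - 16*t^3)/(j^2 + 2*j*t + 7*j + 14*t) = (j^3 + j^2*t - 16*j*t^2 - 16*t^3)/(j^2 + 2*j*t + 7*j + 14*t)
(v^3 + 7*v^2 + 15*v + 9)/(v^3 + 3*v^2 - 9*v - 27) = (v + 1)/(v - 3)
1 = 1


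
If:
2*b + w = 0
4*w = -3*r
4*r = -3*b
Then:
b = 0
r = 0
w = 0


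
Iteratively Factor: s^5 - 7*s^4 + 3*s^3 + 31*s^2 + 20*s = (s)*(s^4 - 7*s^3 + 3*s^2 + 31*s + 20) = s*(s - 5)*(s^3 - 2*s^2 - 7*s - 4) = s*(s - 5)*(s + 1)*(s^2 - 3*s - 4) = s*(s - 5)*(s - 4)*(s + 1)*(s + 1)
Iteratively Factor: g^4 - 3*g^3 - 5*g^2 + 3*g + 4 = (g + 1)*(g^3 - 4*g^2 - g + 4) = (g - 1)*(g + 1)*(g^2 - 3*g - 4) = (g - 1)*(g + 1)^2*(g - 4)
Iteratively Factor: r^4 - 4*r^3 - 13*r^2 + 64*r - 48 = (r - 1)*(r^3 - 3*r^2 - 16*r + 48) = (r - 3)*(r - 1)*(r^2 - 16) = (r - 4)*(r - 3)*(r - 1)*(r + 4)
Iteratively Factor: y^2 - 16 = (y - 4)*(y + 4)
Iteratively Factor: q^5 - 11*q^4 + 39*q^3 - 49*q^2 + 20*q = (q - 1)*(q^4 - 10*q^3 + 29*q^2 - 20*q) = (q - 5)*(q - 1)*(q^3 - 5*q^2 + 4*q) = (q - 5)*(q - 1)^2*(q^2 - 4*q) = (q - 5)*(q - 4)*(q - 1)^2*(q)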